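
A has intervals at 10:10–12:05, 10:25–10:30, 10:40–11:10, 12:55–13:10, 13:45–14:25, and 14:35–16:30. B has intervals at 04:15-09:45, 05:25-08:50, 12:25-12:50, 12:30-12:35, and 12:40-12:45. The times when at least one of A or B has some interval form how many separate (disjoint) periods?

6

Merge the first list: 10:10–12:05, 12:55–13:10, 13:45–14:25, 14:35–16:30.
Merge the second list: 04:15–09:45, 12:25–12:50.
A ∪ B = 04:15–09:45, 10:10–12:05, 12:25–12:50, 12:55–13:10, 13:45–14:25, 14:35–16:30.
That is 6 disjoint pieces.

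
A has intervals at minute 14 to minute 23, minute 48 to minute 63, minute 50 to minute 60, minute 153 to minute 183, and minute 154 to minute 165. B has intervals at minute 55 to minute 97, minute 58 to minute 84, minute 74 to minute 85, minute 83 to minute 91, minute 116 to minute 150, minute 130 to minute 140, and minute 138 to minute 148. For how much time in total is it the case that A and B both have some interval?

Merge the first list: minute 14 to minute 23, minute 48 to minute 63, minute 153 to minute 183.
Merge the second list: minute 55 to minute 97, minute 116 to minute 150.
A ∩ B = minute 55 to minute 63.
Total: 8 minutes.

8 minutes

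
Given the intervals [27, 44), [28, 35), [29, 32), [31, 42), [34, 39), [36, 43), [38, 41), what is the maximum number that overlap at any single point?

5

Walk the sorted start/end points keeping a running depth.
The depth first hits 5 at 38.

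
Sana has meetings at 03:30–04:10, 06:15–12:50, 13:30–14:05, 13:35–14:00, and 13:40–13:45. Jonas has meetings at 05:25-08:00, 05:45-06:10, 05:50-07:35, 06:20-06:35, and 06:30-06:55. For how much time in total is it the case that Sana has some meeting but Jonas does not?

A, merged: 03:30–04:10, 06:15–12:50, 13:30–14:05.
B, merged: 05:25–08:00.
A \ B = 03:30–04:10, 08:00–12:50, 13:30–14:05.
Total: 40 min + 4 h 50 min + 35 min = 6 h 5 min.

6 h 5 min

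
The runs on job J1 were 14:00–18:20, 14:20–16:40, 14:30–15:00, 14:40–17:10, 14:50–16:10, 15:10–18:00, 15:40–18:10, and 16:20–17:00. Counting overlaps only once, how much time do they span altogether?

4 h 20 min

Merged: 14:00-18:20.
Length: 4 h 20 min.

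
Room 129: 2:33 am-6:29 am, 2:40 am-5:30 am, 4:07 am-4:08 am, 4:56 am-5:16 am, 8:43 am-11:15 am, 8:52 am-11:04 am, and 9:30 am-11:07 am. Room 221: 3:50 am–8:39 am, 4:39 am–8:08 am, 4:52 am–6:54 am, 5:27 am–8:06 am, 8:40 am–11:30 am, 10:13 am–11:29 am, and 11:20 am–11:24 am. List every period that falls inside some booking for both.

A, merged: 2:33 am–6:29 am, 8:43 am–11:15 am.
B, merged: 3:50 am–8:39 am, 8:40 am–11:30 am.
2:33 am–6:29 am meets the second set on 3:50 am–6:29 am.
8:43 am–11:15 am meets the second set on 8:43 am–11:15 am.

3:50 am–6:29 am, 8:43 am–11:15 am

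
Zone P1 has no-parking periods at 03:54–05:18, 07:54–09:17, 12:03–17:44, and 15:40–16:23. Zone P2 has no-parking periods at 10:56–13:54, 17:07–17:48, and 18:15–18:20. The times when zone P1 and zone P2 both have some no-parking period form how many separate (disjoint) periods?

First set merges to 03:54–05:18, 07:54–09:17, 12:03–17:44.
A ∩ B = 12:03–13:54, 17:07–17:44.
That is 2 disjoint pieces.

2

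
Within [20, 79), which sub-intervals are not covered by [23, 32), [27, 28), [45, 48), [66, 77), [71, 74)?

After merging, the occupied span is [23, 32), [45, 48), [66, 77).
Complement within [20, 79): [20, 23), [32, 45), [48, 66), [77, 79).

[20, 23) ∪ [32, 45) ∪ [48, 66) ∪ [77, 79)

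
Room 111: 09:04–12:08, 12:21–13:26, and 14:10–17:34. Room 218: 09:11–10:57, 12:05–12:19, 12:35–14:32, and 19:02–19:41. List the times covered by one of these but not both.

09:04–09:11, 10:57–12:05, 12:08–12:19, 12:21–12:35, 13:26–14:10, 14:32–17:34, 19:02–19:41

A but not B: 09:04–09:11, 10:57–12:05, 12:21–12:35, 14:32–17:34.
B but not A: 12:08–12:19, 13:26–14:10, 19:02–19:41.
Combining gives A △ B.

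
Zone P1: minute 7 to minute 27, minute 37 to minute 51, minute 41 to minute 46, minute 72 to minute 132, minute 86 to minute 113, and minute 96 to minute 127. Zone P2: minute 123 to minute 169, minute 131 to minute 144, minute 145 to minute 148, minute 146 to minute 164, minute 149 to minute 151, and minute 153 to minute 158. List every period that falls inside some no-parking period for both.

minute 123 to minute 132

Merge the first list: minute 7 to minute 27, minute 37 to minute 51, minute 72 to minute 132.
Merge the second list: minute 123 to minute 169.
minute 7 to minute 27 falls entirely outside B.
minute 37 to minute 51 falls entirely outside B.
minute 72 to minute 132 overlaps B on minute 123 to minute 132.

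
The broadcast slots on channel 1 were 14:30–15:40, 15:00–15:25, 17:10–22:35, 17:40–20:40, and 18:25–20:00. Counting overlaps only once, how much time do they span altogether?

Merged: 14:30–15:40, 17:10–22:35.
Lengths: 1 h 10 min + 5 h 25 min = 6 h 35 min.

6 h 35 min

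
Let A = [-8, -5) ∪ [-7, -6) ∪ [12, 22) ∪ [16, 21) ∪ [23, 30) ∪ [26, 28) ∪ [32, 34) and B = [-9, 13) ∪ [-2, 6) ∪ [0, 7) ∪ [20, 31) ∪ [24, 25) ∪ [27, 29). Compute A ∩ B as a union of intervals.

A, merged: [-8, -5), [12, 22), [23, 30), [32, 34).
B, merged: [-9, 13), [20, 31).
[-8, -5) meets the second set on [-8, -5).
[12, 22) meets the second set on [12, 13), [20, 22).
[23, 30) meets the second set on [23, 30).
[32, 34): no overlap with the second set.

[-8, -5) ∪ [12, 13) ∪ [20, 22) ∪ [23, 30)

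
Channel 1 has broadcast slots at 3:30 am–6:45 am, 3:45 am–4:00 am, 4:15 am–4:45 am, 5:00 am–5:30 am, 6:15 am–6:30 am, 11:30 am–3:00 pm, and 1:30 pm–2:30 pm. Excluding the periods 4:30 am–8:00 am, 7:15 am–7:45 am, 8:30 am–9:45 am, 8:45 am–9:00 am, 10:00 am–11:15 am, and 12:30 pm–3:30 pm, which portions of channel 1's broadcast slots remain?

3:30 am–4:30 am, 11:30 am–12:30 pm

A, merged: 3:30 am–6:45 am, 11:30 am–3:00 pm.
B, merged: 4:30 am–8:00 am, 8:30 am–9:45 am, 10:00 am–11:15 am, 12:30 pm–3:30 pm.
3:30 am–6:45 am \ B = 3:30 am–4:30 am.
11:30 am–3:00 pm \ B = 11:30 am–12:30 pm.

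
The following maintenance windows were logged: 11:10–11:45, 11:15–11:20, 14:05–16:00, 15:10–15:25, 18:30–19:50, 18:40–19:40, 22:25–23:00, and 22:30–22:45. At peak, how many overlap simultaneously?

Walk the sorted start/end points keeping a running depth.
The depth first hits 2 at 11:15.

2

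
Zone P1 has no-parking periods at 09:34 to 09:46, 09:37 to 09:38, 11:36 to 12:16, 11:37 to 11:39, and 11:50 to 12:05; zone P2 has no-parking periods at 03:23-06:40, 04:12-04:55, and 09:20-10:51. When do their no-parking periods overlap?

Merge the first list: 09:34–09:46, 11:36–12:16.
Merge the second list: 03:23–06:40, 09:20–10:51.
09:34–09:46 ∩ B → 09:34–09:46.
11:36–12:16 meets no B interval.

09:34–09:46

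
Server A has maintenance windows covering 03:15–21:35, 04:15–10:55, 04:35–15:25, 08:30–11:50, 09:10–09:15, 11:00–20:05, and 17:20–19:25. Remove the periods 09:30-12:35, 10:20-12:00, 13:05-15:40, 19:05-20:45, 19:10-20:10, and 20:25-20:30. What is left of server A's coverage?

First set merges to 03:15–21:35.
Second set merges to 09:30–12:35, 13:05–15:40, 19:05–20:45.
03:15–21:35 \ B = 03:15–09:30, 12:35–13:05, 15:40–19:05, 20:45–21:35.

03:15–09:30, 12:35–13:05, 15:40–19:05, 20:45–21:35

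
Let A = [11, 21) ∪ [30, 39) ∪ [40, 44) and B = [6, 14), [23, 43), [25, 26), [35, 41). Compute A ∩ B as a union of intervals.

Second set merges to [6, 14), [23, 43).
[11, 21) meets the second set on [11, 14).
[30, 39) meets the second set on [30, 39).
[40, 44) meets the second set on [40, 43).

[11, 14) ∪ [30, 39) ∪ [40, 43)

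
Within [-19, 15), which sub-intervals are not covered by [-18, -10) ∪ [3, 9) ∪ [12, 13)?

After merging, the occupied span is [-18, -10), [3, 9), [12, 13).
Complement within [-19, 15): [-19, -18), [-10, 3), [9, 12), [13, 15).

[-19, -18) ∪ [-10, 3) ∪ [9, 12) ∪ [13, 15)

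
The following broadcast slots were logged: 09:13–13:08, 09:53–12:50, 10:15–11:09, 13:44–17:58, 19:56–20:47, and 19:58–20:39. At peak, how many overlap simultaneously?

Sweep endpoints in order; track running count of active intervals.
Peak of 3 reached at 10:15.

3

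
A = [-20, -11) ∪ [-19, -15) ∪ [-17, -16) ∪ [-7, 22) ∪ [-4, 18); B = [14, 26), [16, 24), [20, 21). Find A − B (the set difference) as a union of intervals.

[-20, -11) ∪ [-7, 14)

First set merges to [-20, -11), [-7, 22).
Second set merges to [14, 26).
[-20, -11): nothing removed.
[-7, 22) \ B = [-7, 14).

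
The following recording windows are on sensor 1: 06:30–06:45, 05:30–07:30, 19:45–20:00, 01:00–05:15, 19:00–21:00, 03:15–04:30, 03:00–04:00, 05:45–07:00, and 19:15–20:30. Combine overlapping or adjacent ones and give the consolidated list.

01:00-05:15, 05:30-07:30, 19:00-21:00

Sort by start: 01:00-05:15, 03:00-04:00, 03:15-04:30, 05:30-07:30, 05:45-07:00, 06:30-06:45, 19:00-21:00, 19:15-20:30, 19:45-20:00.
03:00-04:00 overlaps/touches 01:00-05:15 → extend to 01:00-05:15.
03:15-04:30 overlaps/touches 01:00-05:15 → extend to 01:00-05:15.
05:30-07:30 is disjoint → start new block.
05:45-07:00 overlaps/touches 05:30-07:30 → extend to 05:30-07:30.
06:30-06:45 overlaps/touches 05:30-07:30 → extend to 05:30-07:30.
19:00-21:00 is disjoint → start new block.
19:15-20:30 overlaps/touches 19:00-21:00 → extend to 19:00-21:00.
19:45-20:00 overlaps/touches 19:00-21:00 → extend to 19:00-21:00.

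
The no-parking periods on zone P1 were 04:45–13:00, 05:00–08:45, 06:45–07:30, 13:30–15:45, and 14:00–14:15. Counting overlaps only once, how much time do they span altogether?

Merged: 04:45–13:00, 13:30–15:45.
Lengths: 8 h 15 min + 2 h 15 min = 10 h 30 min.

10 h 30 min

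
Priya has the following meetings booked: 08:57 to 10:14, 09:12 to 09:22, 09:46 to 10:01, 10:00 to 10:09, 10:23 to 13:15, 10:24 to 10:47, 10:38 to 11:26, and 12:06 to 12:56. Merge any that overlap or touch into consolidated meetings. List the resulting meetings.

09:12–09:22 overlaps/touches 08:57–10:14 → extend to 08:57–10:14.
09:46–10:01 overlaps/touches 08:57–10:14 → extend to 08:57–10:14.
10:00–10:09 overlaps/touches 08:57–10:14 → extend to 08:57–10:14.
10:23–13:15 is disjoint → start new block.
10:24–10:47 overlaps/touches 10:23–13:15 → extend to 10:23–13:15.
10:38–11:26 overlaps/touches 10:23–13:15 → extend to 10:23–13:15.
12:06–12:56 overlaps/touches 10:23–13:15 → extend to 10:23–13:15.

08:57–10:14, 10:23–13:15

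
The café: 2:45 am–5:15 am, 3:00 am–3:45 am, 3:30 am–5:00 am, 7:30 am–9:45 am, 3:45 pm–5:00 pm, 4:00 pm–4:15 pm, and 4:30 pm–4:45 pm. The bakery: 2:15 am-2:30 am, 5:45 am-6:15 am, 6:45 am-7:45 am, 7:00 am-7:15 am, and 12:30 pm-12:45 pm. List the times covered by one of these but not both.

A, merged: 2:45 am-5:15 am, 7:30 am-9:45 am, 3:45 pm-5:00 pm.
B, merged: 2:15 am-2:30 am, 5:45 am-6:15 am, 6:45 am-7:45 am, 12:30 pm-12:45 pm.
A but not B: 2:45 am-5:15 am, 7:45 am-9:45 am, 3:45 pm-5:00 pm.
B but not A: 2:15 am-2:30 am, 5:45 am-6:15 am, 6:45 am-7:30 am, 12:30 pm-12:45 pm.
Combining gives A △ B.

2:15 am-2:30 am, 2:45 am-5:15 am, 5:45 am-6:15 am, 6:45 am-7:30 am, 7:45 am-9:45 am, 12:30 pm-12:45 pm, 3:45 pm-5:00 pm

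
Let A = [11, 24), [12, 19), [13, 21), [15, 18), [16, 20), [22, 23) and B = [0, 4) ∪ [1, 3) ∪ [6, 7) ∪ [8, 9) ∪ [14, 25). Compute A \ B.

[11, 14)

Merge the first list: [11, 24).
Merge the second list: [0, 4), [6, 7), [8, 9), [14, 25).
[11, 24) \ B = [11, 14).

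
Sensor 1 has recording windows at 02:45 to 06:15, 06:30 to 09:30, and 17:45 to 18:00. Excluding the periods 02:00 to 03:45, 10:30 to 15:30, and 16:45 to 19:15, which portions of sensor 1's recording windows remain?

03:45–06:15, 06:30–09:30

02:45–06:15 \ B = 03:45–06:15.
06:30–09:30: nothing removed.
17:45–18:00: entirely removed.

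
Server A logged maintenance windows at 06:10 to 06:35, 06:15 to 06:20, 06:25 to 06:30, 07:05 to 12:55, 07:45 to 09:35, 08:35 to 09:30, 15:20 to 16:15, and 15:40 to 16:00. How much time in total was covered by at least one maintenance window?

Merged: 06:10–06:35, 07:05–12:55, 15:20–16:15.
Lengths: 25 min + 5 h 50 min + 55 min = 7 h 10 min.

7 h 10 min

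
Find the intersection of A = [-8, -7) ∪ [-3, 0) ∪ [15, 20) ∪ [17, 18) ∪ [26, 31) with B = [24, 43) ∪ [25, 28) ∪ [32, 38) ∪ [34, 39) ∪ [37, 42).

First set merges to [-8, -7), [-3, 0), [15, 20), [26, 31).
Second set merges to [24, 43).
[-8, -7): no overlap with the second set.
[-3, 0): no overlap with the second set.
[15, 20): no overlap with the second set.
[26, 31) meets the second set on [26, 31).

[26, 31)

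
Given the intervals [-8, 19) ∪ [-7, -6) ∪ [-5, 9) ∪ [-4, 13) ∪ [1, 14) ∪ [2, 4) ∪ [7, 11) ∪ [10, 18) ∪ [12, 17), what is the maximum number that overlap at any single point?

5

Sweep endpoints in order; track running count of active intervals.
Peak of 5 reached at 2.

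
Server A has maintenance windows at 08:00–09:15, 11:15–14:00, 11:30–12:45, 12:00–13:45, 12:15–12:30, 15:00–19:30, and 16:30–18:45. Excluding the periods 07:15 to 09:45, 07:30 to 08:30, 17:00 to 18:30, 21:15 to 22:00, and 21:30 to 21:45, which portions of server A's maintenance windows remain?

11:15–14:00, 15:00–17:00, 18:30–19:30

Merge the first list: 08:00–09:15, 11:15–14:00, 15:00–19:30.
Merge the second list: 07:15–09:45, 17:00–18:30, 21:15–22:00.
08:00–09:15: fully covered by B → removed.
11:15–14:00: no B overlap → unchanged.
15:00–19:30 minus B → 15:00–17:00, 18:30–19:30.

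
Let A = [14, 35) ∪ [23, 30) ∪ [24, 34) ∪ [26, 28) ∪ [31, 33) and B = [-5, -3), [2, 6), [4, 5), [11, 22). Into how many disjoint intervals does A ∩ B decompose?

1

A, merged: [14, 35).
B, merged: [-5, -3), [2, 6), [11, 22).
A ∩ B = [14, 22).
That is 1 disjoint piece.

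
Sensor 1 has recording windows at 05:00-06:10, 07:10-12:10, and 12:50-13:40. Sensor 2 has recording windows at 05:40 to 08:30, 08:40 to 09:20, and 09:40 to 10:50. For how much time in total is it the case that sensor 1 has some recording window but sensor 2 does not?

A \ B = 05:00-05:40, 08:30-08:40, 09:20-09:40, 10:50-12:10, 12:50-13:40.
Total: 40 min + 10 min + 20 min + 1 h 20 min + 50 min = 3 h 20 min.

3 h 20 min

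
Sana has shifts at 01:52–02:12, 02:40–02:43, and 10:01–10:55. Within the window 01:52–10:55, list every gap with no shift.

After merging, the occupied span is 01:52–02:12, 02:40–02:43, 10:01–10:55.
Complement within 01:52–10:55: 02:12–02:40, 02:43–10:01.

02:12–02:40, 02:43–10:01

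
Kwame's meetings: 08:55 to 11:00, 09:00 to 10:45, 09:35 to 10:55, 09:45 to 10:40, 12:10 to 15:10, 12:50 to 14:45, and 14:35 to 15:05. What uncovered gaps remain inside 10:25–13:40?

11:00–12:10

After merging, the occupied span is 08:55–11:00, 12:10–15:10.
Gaps within 10:25–13:40: 11:00–12:10.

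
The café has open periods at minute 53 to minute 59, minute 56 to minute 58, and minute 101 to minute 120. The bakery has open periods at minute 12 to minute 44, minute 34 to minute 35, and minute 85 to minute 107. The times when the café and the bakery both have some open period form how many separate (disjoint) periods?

Merge the first list: minute 53 to minute 59, minute 101 to minute 120.
Merge the second list: minute 12 to minute 44, minute 85 to minute 107.
A ∩ B = minute 101 to minute 107.
That is 1 disjoint piece.

1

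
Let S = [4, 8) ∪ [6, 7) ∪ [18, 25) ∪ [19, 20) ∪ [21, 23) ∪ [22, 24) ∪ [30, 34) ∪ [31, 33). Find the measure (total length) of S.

Merged: [4, 8), [18, 25), [30, 34).
Lengths: 4 + 7 + 4 = 15.

15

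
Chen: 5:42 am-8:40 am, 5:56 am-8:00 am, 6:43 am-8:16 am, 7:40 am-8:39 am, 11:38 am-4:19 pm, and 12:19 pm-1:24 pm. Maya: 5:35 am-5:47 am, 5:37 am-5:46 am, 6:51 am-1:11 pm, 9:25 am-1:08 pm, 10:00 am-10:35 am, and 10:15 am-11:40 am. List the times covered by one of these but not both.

5:35 am–5:42 am, 5:47 am–6:51 am, 8:40 am–11:38 am, 1:11 pm–4:19 pm

First set merges to 5:42 am–8:40 am, 11:38 am–4:19 pm.
Second set merges to 5:35 am–5:47 am, 6:51 am–1:11 pm.
A but not B: 5:47 am–6:51 am, 1:11 pm–4:19 pm.
B but not A: 5:35 am–5:42 am, 8:40 am–11:38 am.
Combining gives A △ B.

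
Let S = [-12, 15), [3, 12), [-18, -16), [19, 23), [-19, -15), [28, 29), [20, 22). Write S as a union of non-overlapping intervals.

[-19, -15) ∪ [-12, 15) ∪ [19, 23) ∪ [28, 29)

Sort by start: [-19, -15), [-18, -16), [-12, 15), [3, 12), [19, 23), [20, 22), [28, 29).
[-18, -16) overlaps/touches [-19, -15) → extend to [-19, -15).
[-12, 15) is disjoint → start new block.
[3, 12) overlaps/touches [-12, 15) → extend to [-12, 15).
[19, 23) is disjoint → start new block.
[20, 22) overlaps/touches [19, 23) → extend to [19, 23).
[28, 29) is disjoint → start new block.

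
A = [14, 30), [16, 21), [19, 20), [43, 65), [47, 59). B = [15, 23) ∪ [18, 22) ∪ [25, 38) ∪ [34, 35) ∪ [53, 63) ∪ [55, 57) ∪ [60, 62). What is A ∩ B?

[15, 23) ∪ [25, 30) ∪ [53, 63)

Merge the first list: [14, 30), [43, 65).
Merge the second list: [15, 23), [25, 38), [53, 63).
[14, 30) meets the second set on [15, 23), [25, 30).
[43, 65) meets the second set on [53, 63).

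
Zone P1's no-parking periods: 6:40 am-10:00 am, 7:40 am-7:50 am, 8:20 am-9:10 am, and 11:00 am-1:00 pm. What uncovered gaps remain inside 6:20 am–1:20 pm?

6:20 am-6:40 am, 10:00 am-11:00 am, 1:00 pm-1:20 pm

Covered (merged): 6:40 am-10:00 am, 11:00 am-1:00 pm.
Uncovered inside 6:20 am-1:20 pm: 6:20 am-6:40 am, 10:00 am-11:00 am, 1:00 pm-1:20 pm.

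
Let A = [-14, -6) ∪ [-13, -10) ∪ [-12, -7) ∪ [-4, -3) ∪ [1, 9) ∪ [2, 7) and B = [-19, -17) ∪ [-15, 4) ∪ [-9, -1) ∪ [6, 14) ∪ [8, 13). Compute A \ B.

[4, 6)

A, merged: [-14, -6), [-4, -3), [1, 9).
B, merged: [-19, -17), [-15, 4), [6, 14).
[-14, -6) lies entirely inside B → drops out.
[-4, -3) lies entirely inside B → drops out.
[1, 9) with B removed leaves [4, 6).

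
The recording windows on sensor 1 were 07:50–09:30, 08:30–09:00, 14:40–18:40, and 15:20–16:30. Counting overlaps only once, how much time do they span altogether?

5 h 40 min

Merged: 07:50-09:30, 14:40-18:40.
Lengths: 1 h 40 min + 4 h = 5 h 40 min.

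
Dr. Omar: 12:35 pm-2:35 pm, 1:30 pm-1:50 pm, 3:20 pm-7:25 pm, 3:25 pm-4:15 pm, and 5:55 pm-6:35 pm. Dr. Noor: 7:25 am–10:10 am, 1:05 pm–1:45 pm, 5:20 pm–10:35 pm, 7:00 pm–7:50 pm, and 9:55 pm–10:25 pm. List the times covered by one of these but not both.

7:25 am–10:10 am, 12:35 pm–1:05 pm, 1:45 pm–2:35 pm, 3:20 pm–5:20 pm, 7:25 pm–10:35 pm

First set merges to 12:35 pm–2:35 pm, 3:20 pm–7:25 pm.
Second set merges to 7:25 am–10:10 am, 1:05 pm–1:45 pm, 5:20 pm–10:35 pm.
Only in the first: 12:35 pm–1:05 pm, 1:45 pm–2:35 pm, 3:20 pm–5:20 pm.
Only in the second: 7:25 am–10:10 am, 7:25 pm–10:35 pm.
Together these are the periods covered by exactly one.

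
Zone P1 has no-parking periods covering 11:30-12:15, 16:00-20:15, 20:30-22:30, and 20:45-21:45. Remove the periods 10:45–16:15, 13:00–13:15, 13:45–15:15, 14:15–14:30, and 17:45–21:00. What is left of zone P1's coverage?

16:15–17:45, 21:00–22:30

First set merges to 11:30–12:15, 16:00–20:15, 20:30–22:30.
Second set merges to 10:45–16:15, 17:45–21:00.
11:30–12:15: entirely removed.
16:00–20:15 \ B = 16:15–17:45.
20:30–22:30 \ B = 21:00–22:30.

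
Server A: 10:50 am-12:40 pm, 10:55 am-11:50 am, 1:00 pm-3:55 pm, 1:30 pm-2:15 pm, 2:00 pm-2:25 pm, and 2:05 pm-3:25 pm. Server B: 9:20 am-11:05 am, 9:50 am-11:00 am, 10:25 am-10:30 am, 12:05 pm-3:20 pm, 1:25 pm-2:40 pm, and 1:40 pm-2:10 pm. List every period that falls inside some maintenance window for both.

First set merges to 10:50 am–12:40 pm, 1:00 pm–3:55 pm.
Second set merges to 9:20 am–11:05 am, 12:05 pm–3:20 pm.
10:50 am–12:40 pm overlaps B on 10:50 am–11:05 am, 12:05 pm–12:40 pm.
1:00 pm–3:55 pm overlaps B on 1:00 pm–3:20 pm.

10:50 am–11:05 am, 12:05 pm–12:40 pm, 1:00 pm–3:20 pm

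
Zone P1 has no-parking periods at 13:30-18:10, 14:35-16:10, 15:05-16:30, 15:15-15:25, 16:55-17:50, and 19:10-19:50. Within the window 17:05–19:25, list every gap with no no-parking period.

18:10–19:10

The merged coverage is 13:30–18:10, 19:10–19:50.
Uncovered inside 17:05–19:25: 18:10–19:10.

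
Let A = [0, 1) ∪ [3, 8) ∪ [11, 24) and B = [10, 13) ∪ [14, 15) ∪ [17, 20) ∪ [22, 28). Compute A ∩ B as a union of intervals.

[11, 13) ∪ [14, 15) ∪ [17, 20) ∪ [22, 24)

[0, 1): no overlap with the second set.
[3, 8): no overlap with the second set.
[11, 24) meets the second set on [11, 13), [14, 15), [17, 20), [22, 24).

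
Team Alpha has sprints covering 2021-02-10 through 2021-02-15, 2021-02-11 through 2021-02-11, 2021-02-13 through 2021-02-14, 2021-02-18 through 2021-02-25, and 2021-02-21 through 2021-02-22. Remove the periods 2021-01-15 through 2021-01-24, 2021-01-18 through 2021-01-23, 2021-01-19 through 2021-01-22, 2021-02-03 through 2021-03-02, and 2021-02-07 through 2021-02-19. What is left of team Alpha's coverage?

none

A, merged: 2021-02-10 through 2021-02-15, 2021-02-18 through 2021-02-25.
B, merged: 2021-01-15 through 2021-01-24, 2021-02-03 through 2021-03-02.
2021-02-10 through 2021-02-15: fully covered by B → removed.
2021-02-18 through 2021-02-25: fully covered by B → removed.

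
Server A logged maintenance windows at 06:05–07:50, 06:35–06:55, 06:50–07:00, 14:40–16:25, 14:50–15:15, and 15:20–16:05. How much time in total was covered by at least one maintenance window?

Merged: 06:05-07:50, 14:40-16:25.
Lengths: 1 h 45 min + 1 h 45 min = 3 h 30 min.

3 h 30 min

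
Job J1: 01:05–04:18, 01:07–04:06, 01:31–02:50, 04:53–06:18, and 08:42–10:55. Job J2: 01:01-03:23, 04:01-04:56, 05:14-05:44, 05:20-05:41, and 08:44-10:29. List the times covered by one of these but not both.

01:01–01:05, 03:23–04:01, 04:18–04:53, 04:56–05:14, 05:44–06:18, 08:42–08:44, 10:29–10:55

First set merges to 01:05–04:18, 04:53–06:18, 08:42–10:55.
Second set merges to 01:01–03:23, 04:01–04:56, 05:14–05:44, 08:44–10:29.
Only in the first: 03:23–04:01, 04:56–05:14, 05:44–06:18, 08:42–08:44, 10:29–10:55.
Only in the second: 01:01–01:05, 04:18–04:53.
Together these are the periods covered by exactly one.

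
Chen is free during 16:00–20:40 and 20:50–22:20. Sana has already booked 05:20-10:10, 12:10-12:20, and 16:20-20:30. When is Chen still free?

16:00-16:20, 20:30-20:40, 20:50-22:20

16:00-20:40 \ B = 16:00-16:20, 20:30-20:40.
20:50-22:20: nothing removed.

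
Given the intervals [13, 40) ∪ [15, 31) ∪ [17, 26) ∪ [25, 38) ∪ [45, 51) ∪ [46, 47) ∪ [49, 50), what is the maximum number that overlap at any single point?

4

At 25, 4 of the intervals are simultaneously active.
No point has more.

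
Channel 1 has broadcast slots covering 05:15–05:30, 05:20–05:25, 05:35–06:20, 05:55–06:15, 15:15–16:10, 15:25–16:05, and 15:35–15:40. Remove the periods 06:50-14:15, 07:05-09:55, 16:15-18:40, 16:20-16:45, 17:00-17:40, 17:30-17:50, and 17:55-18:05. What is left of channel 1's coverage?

05:15–05:30, 05:35–06:20, 15:15–16:10

A, merged: 05:15–05:30, 05:35–06:20, 15:15–16:10.
B, merged: 06:50–14:15, 16:15–18:40.
05:15–05:30: no B overlap → unchanged.
05:35–06:20: no B overlap → unchanged.
15:15–16:10: no B overlap → unchanged.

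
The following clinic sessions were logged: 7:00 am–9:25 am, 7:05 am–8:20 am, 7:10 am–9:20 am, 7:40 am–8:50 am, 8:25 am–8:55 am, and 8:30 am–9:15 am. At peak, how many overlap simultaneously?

5

Walk the sorted start/end points keeping a running depth.
The depth first hits 5 at 8:30 am.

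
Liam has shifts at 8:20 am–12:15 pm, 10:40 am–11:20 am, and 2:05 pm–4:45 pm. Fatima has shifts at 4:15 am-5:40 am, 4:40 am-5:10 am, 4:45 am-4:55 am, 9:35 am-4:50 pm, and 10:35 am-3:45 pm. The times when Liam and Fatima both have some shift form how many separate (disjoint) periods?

Merge the first list: 8:20 am–12:15 pm, 2:05 pm–4:45 pm.
Merge the second list: 4:15 am–5:40 am, 9:35 am–4:50 pm.
A ∩ B = 9:35 am–12:15 pm, 2:05 pm–4:45 pm.
That is 2 disjoint pieces.

2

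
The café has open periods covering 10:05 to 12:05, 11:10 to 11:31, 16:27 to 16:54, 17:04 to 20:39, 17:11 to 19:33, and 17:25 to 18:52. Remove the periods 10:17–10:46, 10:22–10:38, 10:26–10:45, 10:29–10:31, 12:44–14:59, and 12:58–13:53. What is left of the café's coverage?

10:05–10:17, 10:46–12:05, 16:27–16:54, 17:04–20:39

Merge the first list: 10:05–12:05, 16:27–16:54, 17:04–20:39.
Merge the second list: 10:17–10:46, 12:44–14:59.
10:05–12:05 minus B → 10:05–10:17, 10:46–12:05.
16:27–16:54: no B overlap → unchanged.
17:04–20:39: no B overlap → unchanged.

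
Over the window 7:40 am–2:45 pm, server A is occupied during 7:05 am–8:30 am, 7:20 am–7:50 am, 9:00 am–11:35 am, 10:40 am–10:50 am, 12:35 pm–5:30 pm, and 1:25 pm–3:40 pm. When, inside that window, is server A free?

Covered (merged): 7:05 am–8:30 am, 9:00 am–11:35 am, 12:35 pm–5:30 pm.
Complement within 7:40 am–2:45 pm: 8:30 am–9:00 am, 11:35 am–12:35 pm.

8:30 am–9:00 am, 11:35 am–12:35 pm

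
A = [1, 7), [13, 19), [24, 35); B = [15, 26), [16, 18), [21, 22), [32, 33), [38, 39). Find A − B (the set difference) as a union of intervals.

Second set merges to [15, 26), [32, 33), [38, 39).
[1, 7): no B overlap → unchanged.
[13, 19) minus B → [13, 15).
[24, 35) minus B → [26, 32), [33, 35).

[1, 7) ∪ [13, 15) ∪ [26, 32) ∪ [33, 35)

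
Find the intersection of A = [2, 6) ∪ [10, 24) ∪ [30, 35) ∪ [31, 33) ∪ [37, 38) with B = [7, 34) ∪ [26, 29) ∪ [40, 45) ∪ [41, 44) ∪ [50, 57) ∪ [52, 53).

[10, 24) ∪ [30, 34)

Merge the first list: [2, 6), [10, 24), [30, 35), [37, 38).
Merge the second list: [7, 34), [40, 45), [50, 57).
[2, 6) falls entirely outside B.
[10, 24) overlaps B on [10, 24).
[30, 35) overlaps B on [30, 34).
[37, 38) falls entirely outside B.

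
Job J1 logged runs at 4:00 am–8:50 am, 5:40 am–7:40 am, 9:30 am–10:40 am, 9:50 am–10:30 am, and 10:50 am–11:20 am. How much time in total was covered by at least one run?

Merged: 4:00 am-8:50 am, 9:30 am-10:40 am, 10:50 am-11:20 am.
Lengths: 4 h 50 min + 1 h 10 min + 30 min = 6 h 30 min.

6 h 30 min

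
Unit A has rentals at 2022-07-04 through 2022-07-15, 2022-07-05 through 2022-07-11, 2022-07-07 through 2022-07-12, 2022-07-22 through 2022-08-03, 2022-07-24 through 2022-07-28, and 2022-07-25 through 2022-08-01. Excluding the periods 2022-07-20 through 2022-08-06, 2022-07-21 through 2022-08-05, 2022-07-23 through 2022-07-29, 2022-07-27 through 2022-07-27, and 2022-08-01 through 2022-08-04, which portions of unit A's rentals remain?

First set merges to 2022-07-04 through 2022-07-15, 2022-07-22 through 2022-08-03.
Second set merges to 2022-07-20 through 2022-08-06.
2022-07-04 through 2022-07-15: nothing removed.
2022-07-22 through 2022-08-03: entirely removed.

2022-07-04 through 2022-07-15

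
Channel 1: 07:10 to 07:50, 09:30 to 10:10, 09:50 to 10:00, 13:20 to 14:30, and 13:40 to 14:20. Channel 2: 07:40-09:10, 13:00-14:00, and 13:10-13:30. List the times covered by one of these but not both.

A, merged: 07:10-07:50, 09:30-10:10, 13:20-14:30.
B, merged: 07:40-09:10, 13:00-14:00.
A but not B: 07:10-07:40, 09:30-10:10, 14:00-14:30.
B but not A: 07:50-09:10, 13:00-13:20.
Combining gives A △ B.

07:10-07:40, 07:50-09:10, 09:30-10:10, 13:00-13:20, 14:00-14:30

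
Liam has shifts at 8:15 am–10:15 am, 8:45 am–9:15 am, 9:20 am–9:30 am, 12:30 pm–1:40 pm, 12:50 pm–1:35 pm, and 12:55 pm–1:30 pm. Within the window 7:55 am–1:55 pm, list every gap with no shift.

The merged coverage is 8:15 am-10:15 am, 12:30 pm-1:40 pm.
Complement within 7:55 am-1:55 pm: 7:55 am-8:15 am, 10:15 am-12:30 pm, 1:40 pm-1:55 pm.

7:55 am-8:15 am, 10:15 am-12:30 pm, 1:40 pm-1:55 pm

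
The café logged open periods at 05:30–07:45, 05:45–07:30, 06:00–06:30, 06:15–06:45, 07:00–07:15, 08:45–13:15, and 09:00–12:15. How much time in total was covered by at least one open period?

Merged: 05:30-07:45, 08:45-13:15.
Lengths: 2 h 15 min + 4 h 30 min = 6 h 45 min.

6 h 45 min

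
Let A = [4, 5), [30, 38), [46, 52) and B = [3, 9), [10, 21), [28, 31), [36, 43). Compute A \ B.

[4, 5): fully covered by B → removed.
[30, 38) minus B → [31, 36).
[46, 52): no B overlap → unchanged.

[31, 36) ∪ [46, 52)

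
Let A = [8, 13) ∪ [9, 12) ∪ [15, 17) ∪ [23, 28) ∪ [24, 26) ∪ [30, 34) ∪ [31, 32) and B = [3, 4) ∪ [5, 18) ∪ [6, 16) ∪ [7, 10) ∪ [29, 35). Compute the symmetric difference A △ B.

Merge the first list: [8, 13), [15, 17), [23, 28), [30, 34).
Merge the second list: [3, 4), [5, 18), [29, 35).
Only in the first: [23, 28).
Only in the second: [3, 4), [5, 8), [13, 15), [17, 18), [29, 30), [34, 35).
Together these are the periods covered by exactly one.

[3, 4) ∪ [5, 8) ∪ [13, 15) ∪ [17, 18) ∪ [23, 28) ∪ [29, 30) ∪ [34, 35)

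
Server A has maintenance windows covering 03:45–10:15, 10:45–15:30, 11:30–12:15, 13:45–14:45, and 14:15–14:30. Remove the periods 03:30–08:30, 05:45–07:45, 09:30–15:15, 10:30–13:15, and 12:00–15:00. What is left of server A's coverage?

08:30–09:30, 15:15–15:30

Merge the first list: 03:45–10:15, 10:45–15:30.
Merge the second list: 03:30–08:30, 09:30–15:15.
03:45–10:15 minus B → 08:30–09:30.
10:45–15:30 minus B → 15:15–15:30.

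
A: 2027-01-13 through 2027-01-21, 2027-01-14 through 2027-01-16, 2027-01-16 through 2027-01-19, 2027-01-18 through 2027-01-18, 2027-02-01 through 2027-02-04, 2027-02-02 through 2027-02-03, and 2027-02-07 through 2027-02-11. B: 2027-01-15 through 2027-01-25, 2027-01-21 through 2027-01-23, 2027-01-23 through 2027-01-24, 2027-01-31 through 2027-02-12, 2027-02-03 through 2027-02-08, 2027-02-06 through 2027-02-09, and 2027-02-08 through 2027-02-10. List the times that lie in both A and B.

First set merges to 2027-01-13 through 2027-01-21, 2027-02-01 through 2027-02-04, 2027-02-07 through 2027-02-11.
Second set merges to 2027-01-15 through 2027-01-25, 2027-01-31 through 2027-02-12.
2027-01-13 through 2027-01-21 overlaps B on 2027-01-15 through 2027-01-21.
2027-02-01 through 2027-02-04 overlaps B on 2027-02-01 through 2027-02-04.
2027-02-07 through 2027-02-11 overlaps B on 2027-02-07 through 2027-02-11.

2027-01-15 through 2027-01-21, 2027-02-01 through 2027-02-04, 2027-02-07 through 2027-02-11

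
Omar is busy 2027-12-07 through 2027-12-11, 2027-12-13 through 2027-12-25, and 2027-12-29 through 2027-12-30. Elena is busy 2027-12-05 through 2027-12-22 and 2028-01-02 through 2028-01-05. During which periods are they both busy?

2027-12-07 through 2027-12-11, 2027-12-13 through 2027-12-22

2027-12-07 through 2027-12-11 ∩ B → 2027-12-07 through 2027-12-11.
2027-12-13 through 2027-12-25 ∩ B → 2027-12-13 through 2027-12-22.
2027-12-29 through 2027-12-30 meets no B interval.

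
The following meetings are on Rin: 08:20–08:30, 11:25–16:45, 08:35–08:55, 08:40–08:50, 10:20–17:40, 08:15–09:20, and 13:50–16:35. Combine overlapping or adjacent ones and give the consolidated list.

Sort by start: 08:15–09:20, 08:20–08:30, 08:35–08:55, 08:40–08:50, 10:20–17:40, 11:25–16:45, 13:50–16:35.
08:20–08:30 overlaps/touches 08:15–09:20 → extend to 08:15–09:20.
08:35–08:55 overlaps/touches 08:15–09:20 → extend to 08:15–09:20.
08:40–08:50 overlaps/touches 08:15–09:20 → extend to 08:15–09:20.
10:20–17:40 is disjoint → start new block.
11:25–16:45 overlaps/touches 10:20–17:40 → extend to 10:20–17:40.
13:50–16:35 overlaps/touches 10:20–17:40 → extend to 10:20–17:40.

08:15–09:20, 10:20–17:40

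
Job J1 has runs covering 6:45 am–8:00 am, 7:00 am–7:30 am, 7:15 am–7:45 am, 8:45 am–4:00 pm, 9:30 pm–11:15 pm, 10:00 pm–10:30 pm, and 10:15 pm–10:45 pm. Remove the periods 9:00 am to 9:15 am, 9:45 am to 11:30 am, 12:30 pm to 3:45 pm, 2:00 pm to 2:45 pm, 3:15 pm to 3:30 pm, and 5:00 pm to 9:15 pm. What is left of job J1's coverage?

Merge the first list: 6:45 am-8:00 am, 8:45 am-4:00 pm, 9:30 pm-11:15 pm.
Merge the second list: 9:00 am-9:15 am, 9:45 am-11:30 am, 12:30 pm-3:45 pm, 5:00 pm-9:15 pm.
6:45 am-8:00 am: nothing removed.
8:45 am-4:00 pm \ B = 8:45 am-9:00 am, 9:15 am-9:45 am, 11:30 am-12:30 pm, 3:45 pm-4:00 pm.
9:30 pm-11:15 pm: nothing removed.

6:45 am-8:00 am, 8:45 am-9:00 am, 9:15 am-9:45 am, 11:30 am-12:30 pm, 3:45 pm-4:00 pm, 9:30 pm-11:15 pm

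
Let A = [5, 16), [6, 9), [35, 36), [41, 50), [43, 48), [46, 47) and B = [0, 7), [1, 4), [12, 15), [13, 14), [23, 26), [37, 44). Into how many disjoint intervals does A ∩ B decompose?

A, merged: [5, 16), [35, 36), [41, 50).
B, merged: [0, 7), [12, 15), [23, 26), [37, 44).
A ∩ B = [5, 7), [12, 15), [41, 44).
That is 3 disjoint pieces.

3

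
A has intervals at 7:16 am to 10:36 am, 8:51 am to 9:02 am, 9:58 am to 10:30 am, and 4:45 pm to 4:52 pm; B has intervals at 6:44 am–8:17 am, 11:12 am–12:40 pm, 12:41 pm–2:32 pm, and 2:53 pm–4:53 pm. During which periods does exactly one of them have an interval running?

6:44 am-7:16 am, 8:17 am-10:36 am, 11:12 am-12:40 pm, 12:41 pm-2:32 pm, 2:53 pm-4:45 pm, 4:52 pm-4:53 pm

A, merged: 7:16 am-10:36 am, 4:45 pm-4:52 pm.
A \ B = 8:17 am-10:36 am.
B \ A = 6:44 am-7:16 am, 11:12 am-12:40 pm, 12:41 pm-2:32 pm, 2:53 pm-4:45 pm, 4:52 pm-4:53 pm.
Union of the two gives the symmetric difference.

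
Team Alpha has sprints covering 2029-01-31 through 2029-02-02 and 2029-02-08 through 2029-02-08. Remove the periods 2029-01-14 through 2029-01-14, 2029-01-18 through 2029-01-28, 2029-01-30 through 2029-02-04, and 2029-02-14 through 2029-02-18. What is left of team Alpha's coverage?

2029-01-31 through 2029-02-02: entirely removed.
2029-02-08 through 2029-02-08: nothing removed.

2029-02-08 through 2029-02-08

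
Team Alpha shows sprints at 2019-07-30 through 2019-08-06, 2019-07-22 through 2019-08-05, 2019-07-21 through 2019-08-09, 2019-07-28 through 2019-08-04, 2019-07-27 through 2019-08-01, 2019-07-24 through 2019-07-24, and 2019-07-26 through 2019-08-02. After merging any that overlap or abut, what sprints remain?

Sort by start: 2019-07-21 through 2019-08-09, 2019-07-22 through 2019-08-05, 2019-07-24 through 2019-07-24, 2019-07-26 through 2019-08-02, 2019-07-27 through 2019-08-01, 2019-07-28 through 2019-08-04, 2019-07-30 through 2019-08-06.
2019-07-22 through 2019-08-05 overlaps/touches 2019-07-21 through 2019-08-09 → extend to 2019-07-21 through 2019-08-09.
2019-07-24 through 2019-07-24 overlaps/touches 2019-07-21 through 2019-08-09 → extend to 2019-07-21 through 2019-08-09.
2019-07-26 through 2019-08-02 overlaps/touches 2019-07-21 through 2019-08-09 → extend to 2019-07-21 through 2019-08-09.
2019-07-27 through 2019-08-01 overlaps/touches 2019-07-21 through 2019-08-09 → extend to 2019-07-21 through 2019-08-09.
2019-07-28 through 2019-08-04 overlaps/touches 2019-07-21 through 2019-08-09 → extend to 2019-07-21 through 2019-08-09.
2019-07-30 through 2019-08-06 overlaps/touches 2019-07-21 through 2019-08-09 → extend to 2019-07-21 through 2019-08-09.

2019-07-21 through 2019-08-09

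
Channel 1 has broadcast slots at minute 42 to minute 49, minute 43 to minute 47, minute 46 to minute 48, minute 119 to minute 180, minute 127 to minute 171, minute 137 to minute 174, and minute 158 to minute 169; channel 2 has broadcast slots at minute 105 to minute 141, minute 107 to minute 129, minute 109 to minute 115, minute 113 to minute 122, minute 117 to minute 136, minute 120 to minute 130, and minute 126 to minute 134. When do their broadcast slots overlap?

minute 119 to minute 141

A, merged: minute 42 to minute 49, minute 119 to minute 180.
B, merged: minute 105 to minute 141.
minute 42 to minute 49 meets no B interval.
minute 119 to minute 180 ∩ B → minute 119 to minute 141.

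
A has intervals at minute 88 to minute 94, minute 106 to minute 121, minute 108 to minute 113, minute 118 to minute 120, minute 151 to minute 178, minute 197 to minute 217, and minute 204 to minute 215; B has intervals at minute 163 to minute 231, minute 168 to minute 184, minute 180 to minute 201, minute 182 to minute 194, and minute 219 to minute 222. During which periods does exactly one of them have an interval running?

minute 88 to minute 94, minute 106 to minute 121, minute 151 to minute 163, minute 178 to minute 197, minute 217 to minute 231

Merge the first list: minute 88 to minute 94, minute 106 to minute 121, minute 151 to minute 178, minute 197 to minute 217.
Merge the second list: minute 163 to minute 231.
Only in the first: minute 88 to minute 94, minute 106 to minute 121, minute 151 to minute 163.
Only in the second: minute 178 to minute 197, minute 217 to minute 231.
Together these are the periods covered by exactly one.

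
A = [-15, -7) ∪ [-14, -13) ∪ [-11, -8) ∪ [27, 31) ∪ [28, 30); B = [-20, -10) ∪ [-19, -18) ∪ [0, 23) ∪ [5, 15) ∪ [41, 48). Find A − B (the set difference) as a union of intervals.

[-10, -7) ∪ [27, 31)

Merge the first list: [-15, -7), [27, 31).
Merge the second list: [-20, -10), [0, 23), [41, 48).
[-15, -7) with B removed leaves [-10, -7).
[27, 31) is untouched.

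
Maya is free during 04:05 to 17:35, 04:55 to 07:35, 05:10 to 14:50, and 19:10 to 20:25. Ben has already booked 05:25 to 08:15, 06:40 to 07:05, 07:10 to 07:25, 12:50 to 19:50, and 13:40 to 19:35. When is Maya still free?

Merge the first list: 04:05-17:35, 19:10-20:25.
Merge the second list: 05:25-08:15, 12:50-19:50.
04:05-17:35 minus B → 04:05-05:25, 08:15-12:50.
19:10-20:25 minus B → 19:50-20:25.

04:05-05:25, 08:15-12:50, 19:50-20:25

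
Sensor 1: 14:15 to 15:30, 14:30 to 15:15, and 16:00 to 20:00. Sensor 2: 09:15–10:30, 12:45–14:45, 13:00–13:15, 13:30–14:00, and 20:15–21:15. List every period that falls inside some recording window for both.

14:15–14:45

A, merged: 14:15–15:30, 16:00–20:00.
B, merged: 09:15–10:30, 12:45–14:45, 20:15–21:15.
14:15–15:30 overlaps B on 14:15–14:45.
16:00–20:00 falls entirely outside B.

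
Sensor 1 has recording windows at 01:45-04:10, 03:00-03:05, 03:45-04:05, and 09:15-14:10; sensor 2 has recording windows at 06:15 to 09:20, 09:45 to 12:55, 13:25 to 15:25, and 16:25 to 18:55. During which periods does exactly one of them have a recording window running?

Merge the first list: 01:45-04:10, 09:15-14:10.
A but not B: 01:45-04:10, 09:20-09:45, 12:55-13:25.
B but not A: 06:15-09:15, 14:10-15:25, 16:25-18:55.
Combining gives A △ B.

01:45-04:10, 06:15-09:15, 09:20-09:45, 12:55-13:25, 14:10-15:25, 16:25-18:55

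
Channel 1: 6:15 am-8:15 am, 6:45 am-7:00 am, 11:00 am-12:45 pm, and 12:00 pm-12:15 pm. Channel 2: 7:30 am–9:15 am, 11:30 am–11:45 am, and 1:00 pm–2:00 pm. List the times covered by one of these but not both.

Merge the first list: 6:15 am–8:15 am, 11:00 am–12:45 pm.
A but not B: 6:15 am–7:30 am, 11:00 am–11:30 am, 11:45 am–12:45 pm.
B but not A: 8:15 am–9:15 am, 1:00 pm–2:00 pm.
Combining gives A △ B.

6:15 am–7:30 am, 8:15 am–9:15 am, 11:00 am–11:30 am, 11:45 am–12:45 pm, 1:00 pm–2:00 pm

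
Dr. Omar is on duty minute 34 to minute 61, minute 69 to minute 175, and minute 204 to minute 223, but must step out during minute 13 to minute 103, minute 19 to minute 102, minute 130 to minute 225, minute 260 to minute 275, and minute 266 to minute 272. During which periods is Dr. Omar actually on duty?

Merge the second list: minute 13 to minute 103, minute 130 to minute 225, minute 260 to minute 275.
minute 34 to minute 61: fully covered by B → removed.
minute 69 to minute 175 minus B → minute 103 to minute 130.
minute 204 to minute 223: fully covered by B → removed.

minute 103 to minute 130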